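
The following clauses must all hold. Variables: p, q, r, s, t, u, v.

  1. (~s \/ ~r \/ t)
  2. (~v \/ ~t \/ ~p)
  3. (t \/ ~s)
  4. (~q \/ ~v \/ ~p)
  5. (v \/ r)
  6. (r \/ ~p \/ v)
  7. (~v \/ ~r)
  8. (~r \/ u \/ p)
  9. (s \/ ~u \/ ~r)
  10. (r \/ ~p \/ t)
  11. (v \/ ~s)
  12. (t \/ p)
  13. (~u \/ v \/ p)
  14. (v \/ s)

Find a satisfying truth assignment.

p = F, q = T, r = F, s = T, t = T, u = F, v = T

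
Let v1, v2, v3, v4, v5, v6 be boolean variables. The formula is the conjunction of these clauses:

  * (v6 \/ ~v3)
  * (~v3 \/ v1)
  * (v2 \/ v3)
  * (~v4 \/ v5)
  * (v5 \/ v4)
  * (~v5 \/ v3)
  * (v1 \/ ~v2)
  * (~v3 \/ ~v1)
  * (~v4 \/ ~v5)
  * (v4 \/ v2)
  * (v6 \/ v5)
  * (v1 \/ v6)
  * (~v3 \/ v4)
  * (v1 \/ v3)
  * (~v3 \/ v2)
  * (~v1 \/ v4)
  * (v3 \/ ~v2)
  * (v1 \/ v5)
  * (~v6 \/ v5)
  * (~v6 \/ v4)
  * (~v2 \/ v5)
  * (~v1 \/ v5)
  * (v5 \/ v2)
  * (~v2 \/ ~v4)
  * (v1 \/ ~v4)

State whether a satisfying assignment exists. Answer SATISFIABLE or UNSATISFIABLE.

v5 = True:
  propagation gives v3=True, v6=True, v1=True; an empty clause results — contradiction.
v5 = False:
  propagation gives v4=False; an empty clause results — contradiction.
Every branch closes, so no satisfying assignment exists.

UNSATISFIABLE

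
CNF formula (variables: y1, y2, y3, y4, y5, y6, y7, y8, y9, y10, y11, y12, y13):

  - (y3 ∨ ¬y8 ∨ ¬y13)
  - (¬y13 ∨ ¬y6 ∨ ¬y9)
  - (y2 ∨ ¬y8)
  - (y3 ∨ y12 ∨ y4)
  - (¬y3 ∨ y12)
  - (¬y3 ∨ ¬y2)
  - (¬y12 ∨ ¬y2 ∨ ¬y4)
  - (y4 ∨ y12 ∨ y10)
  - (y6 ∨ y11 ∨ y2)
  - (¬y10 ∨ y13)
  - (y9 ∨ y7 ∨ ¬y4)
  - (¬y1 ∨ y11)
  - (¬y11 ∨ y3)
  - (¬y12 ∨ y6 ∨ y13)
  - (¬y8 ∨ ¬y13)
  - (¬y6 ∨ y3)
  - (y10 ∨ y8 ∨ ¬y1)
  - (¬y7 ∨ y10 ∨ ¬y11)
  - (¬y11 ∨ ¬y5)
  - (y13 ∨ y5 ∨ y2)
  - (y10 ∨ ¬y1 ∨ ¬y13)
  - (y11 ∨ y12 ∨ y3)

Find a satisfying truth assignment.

y1 = 1  y2 = 0  y3 = 1  y4 = 1  y5 = 0  y6 = 1  y7 = 1  y8 = 0  y9 = 0  y10 = 1  y11 = 1  y12 = 1  y13 = 1

Try y1 = True.
  then y11 is forced to True.
  then y3 is forced to True.
  then y12 is forced to True.
  then y2 is forced to False.
  then y8 is forced to False.
  then y10 is forced to True.
  then y13 is forced to True.
  then y5 is forced to False.
Try y4 = True.
Try y6 = True.
  then y9 is forced to False.
  then y7 is forced to True.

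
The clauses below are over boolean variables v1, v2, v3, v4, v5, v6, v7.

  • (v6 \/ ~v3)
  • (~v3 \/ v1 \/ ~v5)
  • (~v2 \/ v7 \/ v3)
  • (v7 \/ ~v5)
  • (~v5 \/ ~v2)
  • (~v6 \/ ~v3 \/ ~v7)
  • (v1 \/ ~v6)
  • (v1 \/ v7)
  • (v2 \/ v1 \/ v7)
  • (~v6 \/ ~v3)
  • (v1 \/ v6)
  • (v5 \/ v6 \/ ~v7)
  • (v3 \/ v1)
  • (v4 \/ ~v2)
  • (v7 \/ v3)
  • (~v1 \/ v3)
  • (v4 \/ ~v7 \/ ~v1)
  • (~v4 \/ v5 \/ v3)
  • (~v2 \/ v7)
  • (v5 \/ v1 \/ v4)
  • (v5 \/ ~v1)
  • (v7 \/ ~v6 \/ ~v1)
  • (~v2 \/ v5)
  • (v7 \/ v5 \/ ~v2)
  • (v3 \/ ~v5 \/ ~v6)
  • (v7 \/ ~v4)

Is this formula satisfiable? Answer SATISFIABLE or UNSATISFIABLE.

UNSATISFIABLE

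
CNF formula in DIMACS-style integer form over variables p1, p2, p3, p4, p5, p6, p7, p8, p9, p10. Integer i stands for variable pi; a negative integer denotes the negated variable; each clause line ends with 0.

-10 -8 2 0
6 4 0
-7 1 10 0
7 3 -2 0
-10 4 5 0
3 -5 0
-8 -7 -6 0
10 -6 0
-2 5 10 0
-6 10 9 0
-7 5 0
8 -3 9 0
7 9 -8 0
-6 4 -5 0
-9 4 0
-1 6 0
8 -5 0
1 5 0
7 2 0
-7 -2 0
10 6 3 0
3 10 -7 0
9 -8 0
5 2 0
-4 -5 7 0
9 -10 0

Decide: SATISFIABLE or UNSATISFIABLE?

Try p1 = True.
  then p6 is forced to True.
  then p10 is forced to True.
  then p9 is forced to True.
  then p4 is forced to True.
Try p2 = True.
  then p7 is forced to False.
  then p3 is forced to True.
  then p5 is forced to False.
p8 is now unconstrained; take p8 = True.
So p1=T, p2=T, p3=T, p4=T, p5=F, p6=T, p7=F, p8=T, p9=T, p10=T is a satisfying assignment.

SATISFIABLE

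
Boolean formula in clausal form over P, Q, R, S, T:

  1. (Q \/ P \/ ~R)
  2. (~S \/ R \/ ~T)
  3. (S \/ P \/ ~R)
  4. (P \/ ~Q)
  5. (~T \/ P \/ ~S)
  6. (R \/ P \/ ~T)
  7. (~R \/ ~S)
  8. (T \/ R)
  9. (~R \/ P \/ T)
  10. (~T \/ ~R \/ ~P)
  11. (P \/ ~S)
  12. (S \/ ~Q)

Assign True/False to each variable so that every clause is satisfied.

P=True, Q=False, R=True, S=False, T=False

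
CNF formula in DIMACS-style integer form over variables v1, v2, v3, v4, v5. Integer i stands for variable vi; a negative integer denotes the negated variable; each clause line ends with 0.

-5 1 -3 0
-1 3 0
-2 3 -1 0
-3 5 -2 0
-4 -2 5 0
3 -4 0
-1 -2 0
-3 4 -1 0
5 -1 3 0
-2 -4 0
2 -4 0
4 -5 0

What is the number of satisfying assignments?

3

The models are:
  v1=0 v2=0 v3=0 v4=0 v5=0
  v1=0 v2=0 v3=1 v4=0 v5=0
  v1=0 v2=1 v3=0 v4=0 v5=0
Count: 3.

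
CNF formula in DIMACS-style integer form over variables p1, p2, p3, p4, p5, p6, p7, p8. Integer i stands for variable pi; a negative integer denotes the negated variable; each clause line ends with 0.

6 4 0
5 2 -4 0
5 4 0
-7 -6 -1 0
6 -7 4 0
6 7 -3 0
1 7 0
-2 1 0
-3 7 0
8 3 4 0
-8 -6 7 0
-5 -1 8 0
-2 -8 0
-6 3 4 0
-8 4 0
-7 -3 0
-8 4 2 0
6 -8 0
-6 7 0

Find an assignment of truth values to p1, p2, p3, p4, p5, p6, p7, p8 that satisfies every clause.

p1=False, p2=False, p3=False, p4=True, p5=True, p6=False, p7=True, p8=False

Check each clause:
  1. (p6 ∨ p4) — p4 is true.
  2. (p5 ∨ ¬p4 ∨ p2) — p5 is true.
  3. (p5 ∨ p4) — p4 is true.
  4. (¬p1 ∨ ¬p7 ∨ ¬p6) — ¬p6 is true.
  5. (p4 ∨ p6 ∨ ¬p7) — p4 is true.
  6. (p7 ∨ ¬p3 ∨ p6) — ¬p3 is true.
  7. (p7 ∨ p1) — p7 is true.
  8. (¬p2 ∨ p1) — ¬p2 is true.
  9. (¬p3 ∨ p7) — ¬p3 is true.
  10. (p8 ∨ p3 ∨ p4) — p4 is true.
  11. (¬p6 ∨ ¬p8 ∨ p7) — ¬p8 is true.
  12. (¬p1 ∨ p8 ∨ ¬p5) — ¬p1 is true.
  13. (¬p8 ∨ ¬p2) — ¬p8 is true.
  14. (p4 ∨ ¬p6 ∨ p3) — ¬p6 is true.
  15. (p4 ∨ ¬p8) — ¬p8 is true.
  16. (¬p3 ∨ ¬p7) — ¬p3 is true.
  17. (¬p8 ∨ p2 ∨ p4) — ¬p8 is true.
  18. (p6 ∨ ¬p8) — ¬p8 is true.
  19. (p7 ∨ ¬p6) — ¬p6 is true.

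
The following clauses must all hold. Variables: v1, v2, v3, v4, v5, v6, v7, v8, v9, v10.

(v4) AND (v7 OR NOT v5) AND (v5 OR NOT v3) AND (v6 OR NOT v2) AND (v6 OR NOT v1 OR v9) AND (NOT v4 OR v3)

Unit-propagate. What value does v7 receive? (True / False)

(v4) stands alone — v4 = True.
(v3 OR NOT v4) with v4 = True leaves only v3, so v3 = True.
From (NOT v3 OR v5) and v3 = True: v5 = True.
(v7 OR NOT v5) with v5 = True leaves only v7, so v7 = True.

True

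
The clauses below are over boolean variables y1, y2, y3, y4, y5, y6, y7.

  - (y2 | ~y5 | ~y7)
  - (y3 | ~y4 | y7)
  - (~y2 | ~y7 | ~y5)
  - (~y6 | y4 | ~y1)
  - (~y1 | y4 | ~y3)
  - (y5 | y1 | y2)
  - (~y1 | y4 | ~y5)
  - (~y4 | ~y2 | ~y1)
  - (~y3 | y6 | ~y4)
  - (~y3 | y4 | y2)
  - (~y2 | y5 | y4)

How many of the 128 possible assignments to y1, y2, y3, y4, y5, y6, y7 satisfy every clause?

19

Case analysis on y4 and y2:
  y4=T, y2=T: 5 of the 32 assignments to (y1,y3,y5,y6,y7) work.
  y4=T, y2=F: 6 of the 32 assignments to (y1,y3,y5,y6,y7) work.
  y4=F, y2=T: remaining (y1,y3,y5,y6,y7) ∈ {(F,F,T,F,F); (F,F,T,T,F); (F,T,T,F,F); (F,T,T,T,F)} — 4.
  y4=F, y2=F: remaining (y1,y3,y5,y6,y7) ∈ {(F,F,T,F,F); (F,F,T,T,F); (T,F,F,F,F); (T,F,F,F,T)} — 4.
Total: 5 + 6 + 4 + 4 = 19.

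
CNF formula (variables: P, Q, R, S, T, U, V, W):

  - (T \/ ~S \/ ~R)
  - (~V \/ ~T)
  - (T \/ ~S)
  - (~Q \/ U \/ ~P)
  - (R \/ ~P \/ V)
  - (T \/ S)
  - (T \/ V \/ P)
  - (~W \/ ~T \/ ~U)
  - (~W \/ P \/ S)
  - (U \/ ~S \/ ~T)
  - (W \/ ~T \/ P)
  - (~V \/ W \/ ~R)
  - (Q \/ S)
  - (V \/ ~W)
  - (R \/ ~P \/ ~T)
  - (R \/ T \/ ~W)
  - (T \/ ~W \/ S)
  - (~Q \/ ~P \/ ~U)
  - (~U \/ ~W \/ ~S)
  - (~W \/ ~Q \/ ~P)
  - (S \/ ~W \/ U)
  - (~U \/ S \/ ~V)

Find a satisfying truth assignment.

P=1, Q=0, R=1, S=1, T=1, U=1, V=0, W=0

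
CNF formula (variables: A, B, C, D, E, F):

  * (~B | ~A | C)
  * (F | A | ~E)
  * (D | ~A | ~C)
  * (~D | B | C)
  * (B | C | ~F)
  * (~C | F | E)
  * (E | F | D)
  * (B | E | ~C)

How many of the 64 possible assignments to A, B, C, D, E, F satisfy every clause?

17

Case analysis on C and B:
  C=T, B=T: 7 of the 16 assignments to (A,D,E,F) work.
  C=T, B=F: remaining (A,D,E,F) ∈ {(F,F,T,T); (F,T,T,T); (T,T,T,F); (T,T,T,T)} — 4.
  C=F, B=T: 5 of the 16 assignments to (A,D,E,F) work.
  C=F, B=F: remaining (A,D,E,F) ∈ {(T,F,T,F)} — 1.
Total: 7 + 4 + 5 + 1 = 17.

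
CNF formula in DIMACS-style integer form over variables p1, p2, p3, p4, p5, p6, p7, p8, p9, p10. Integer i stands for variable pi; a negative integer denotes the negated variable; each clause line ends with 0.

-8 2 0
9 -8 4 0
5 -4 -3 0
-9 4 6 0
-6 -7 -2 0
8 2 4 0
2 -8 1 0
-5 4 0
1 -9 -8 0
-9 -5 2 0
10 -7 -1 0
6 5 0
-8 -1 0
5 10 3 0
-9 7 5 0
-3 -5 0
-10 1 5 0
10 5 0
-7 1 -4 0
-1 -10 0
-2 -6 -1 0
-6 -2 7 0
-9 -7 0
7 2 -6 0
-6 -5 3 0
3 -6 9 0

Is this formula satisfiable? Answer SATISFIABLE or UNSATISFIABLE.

SATISFIABLE

Branch on p1: take p1 = True.
  then p8 is forced to False.
  then p10 is forced to False.
  then p7 is forced to False.
  then p5 is forced to True.
  then p4 is forced to True.
  then p3 is forced to False.
  then p6 is forced to False.
Set p2 = True and propagate.
p9 is now unconstrained; take p9 = False.
So p1 = T  p2 = T  p3 = F  p4 = T  p5 = T  p6 = F  p7 = F  p8 = F  p9 = F  p10 = F is a satisfying assignment.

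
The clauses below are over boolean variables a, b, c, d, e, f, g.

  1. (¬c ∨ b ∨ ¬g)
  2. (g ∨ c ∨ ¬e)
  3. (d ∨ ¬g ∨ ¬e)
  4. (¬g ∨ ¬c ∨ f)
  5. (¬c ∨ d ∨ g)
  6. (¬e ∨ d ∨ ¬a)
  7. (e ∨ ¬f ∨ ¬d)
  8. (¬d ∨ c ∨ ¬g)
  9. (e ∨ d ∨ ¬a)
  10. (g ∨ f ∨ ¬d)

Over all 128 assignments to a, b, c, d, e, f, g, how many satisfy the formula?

15

Case analysis on d and g:
  d=1, g=1: remaining (a,b,c,e,f) ∈ {(0,1,1,1,1); (1,1,1,1,1)} — 2.
  d=1, g=0: remaining (a,b,c,e,f) ∈ {(0,0,1,1,1); (0,1,1,1,1); (1,0,1,1,1); (1,1,1,1,1)} — 4.
  d=0, g=1: 5 of the 32 assignments to (a,b,c,e,f) work.
  d=0, g=0: remaining (a,b,c,e,f) ∈ {(0,0,0,0,0); (0,0,0,0,1); (0,1,0,0,0); (0,1,0,0,1)} — 4.
Total: 2 + 4 + 5 + 4 = 15.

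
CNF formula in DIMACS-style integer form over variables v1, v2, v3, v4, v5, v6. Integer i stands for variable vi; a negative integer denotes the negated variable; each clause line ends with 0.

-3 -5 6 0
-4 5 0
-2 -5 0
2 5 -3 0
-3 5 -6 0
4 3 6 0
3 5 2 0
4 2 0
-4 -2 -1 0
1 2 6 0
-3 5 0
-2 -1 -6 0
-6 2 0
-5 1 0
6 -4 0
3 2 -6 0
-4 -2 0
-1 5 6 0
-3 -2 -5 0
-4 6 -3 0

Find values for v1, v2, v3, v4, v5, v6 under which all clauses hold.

Branch on v1: take v1 = False.
  then v5 is forced to False.
  then v4 is forced to False.
  then v2 is forced to True.
  then v3 is forced to False.
  then v6 is forced to True.
Every clause has at least one true literal under this assignment.

v1=F, v2=T, v3=F, v4=F, v5=F, v6=T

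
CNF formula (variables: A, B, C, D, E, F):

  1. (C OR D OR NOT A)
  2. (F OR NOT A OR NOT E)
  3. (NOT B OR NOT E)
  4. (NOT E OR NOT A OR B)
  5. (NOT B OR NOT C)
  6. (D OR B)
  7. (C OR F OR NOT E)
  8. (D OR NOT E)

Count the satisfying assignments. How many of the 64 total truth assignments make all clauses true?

17

Case analysis on E and B:
  E=1, B=1: a clause becomes empty — 0.
  E=1, B=0: remaining (A,C,D,F) ∈ {(0,0,1,1); (0,1,1,0); (0,1,1,1)} — 3.
  E=0, B=1: F free; 3 ways for (A,C,D) × 2^1 = 6.
  E=0, B=0: forces D=1; A, C, F free → 2^3 = 8.
Total: 0 + 3 + 6 + 8 = 17.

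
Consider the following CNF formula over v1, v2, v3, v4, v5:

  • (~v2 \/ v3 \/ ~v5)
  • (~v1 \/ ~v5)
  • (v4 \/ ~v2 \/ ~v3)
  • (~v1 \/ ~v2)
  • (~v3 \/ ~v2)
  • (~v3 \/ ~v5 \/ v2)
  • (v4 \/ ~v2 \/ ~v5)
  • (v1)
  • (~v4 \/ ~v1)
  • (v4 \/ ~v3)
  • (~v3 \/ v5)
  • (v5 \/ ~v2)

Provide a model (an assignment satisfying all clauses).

v1=True  v2=False  v3=False  v4=False  v5=False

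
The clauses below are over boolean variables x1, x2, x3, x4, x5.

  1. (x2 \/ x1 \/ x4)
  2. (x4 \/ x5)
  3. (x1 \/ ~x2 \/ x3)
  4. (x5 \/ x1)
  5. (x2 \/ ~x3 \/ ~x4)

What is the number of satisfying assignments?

13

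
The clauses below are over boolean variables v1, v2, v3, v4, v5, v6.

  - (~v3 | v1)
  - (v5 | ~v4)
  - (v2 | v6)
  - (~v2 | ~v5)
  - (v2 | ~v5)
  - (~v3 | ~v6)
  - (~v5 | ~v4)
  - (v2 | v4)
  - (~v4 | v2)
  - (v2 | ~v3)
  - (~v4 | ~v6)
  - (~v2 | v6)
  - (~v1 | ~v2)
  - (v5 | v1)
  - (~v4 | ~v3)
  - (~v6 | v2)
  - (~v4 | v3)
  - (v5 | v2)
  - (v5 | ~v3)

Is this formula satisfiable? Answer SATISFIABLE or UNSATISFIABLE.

UNSATISFIABLE

v2 = True:
  propagation gives v5=False, v4=False, v6=True, v3=False; an empty clause results — contradiction.
v2 = False:
  propagation gives v6=True; an empty clause results — contradiction.
Every branch closes, so no satisfying assignment exists.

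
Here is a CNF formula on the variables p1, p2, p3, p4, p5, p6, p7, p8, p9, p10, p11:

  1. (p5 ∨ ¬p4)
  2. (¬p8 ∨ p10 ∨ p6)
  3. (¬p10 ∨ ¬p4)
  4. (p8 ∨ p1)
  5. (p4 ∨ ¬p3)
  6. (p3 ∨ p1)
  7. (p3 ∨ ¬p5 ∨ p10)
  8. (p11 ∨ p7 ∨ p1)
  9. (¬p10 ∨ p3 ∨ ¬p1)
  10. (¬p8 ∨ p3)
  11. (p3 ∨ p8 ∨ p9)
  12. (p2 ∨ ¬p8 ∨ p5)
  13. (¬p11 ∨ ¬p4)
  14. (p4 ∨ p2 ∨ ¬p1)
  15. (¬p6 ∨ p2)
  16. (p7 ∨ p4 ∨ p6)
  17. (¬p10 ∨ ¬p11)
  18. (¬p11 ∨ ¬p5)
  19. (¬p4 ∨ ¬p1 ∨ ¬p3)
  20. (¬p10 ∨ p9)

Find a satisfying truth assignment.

p1=T  p2=T  p3=F  p4=F  p5=F  p6=T  p7=F  p8=F  p9=T  p10=F  p11=F

Pure literal: p2 appears only positively; assign p2 = True.
p9 occurs only positively in the remaining clauses — set p9 = True.
Branch on p1: take p1 = True.
For the remaining variables, p3 = False, p4 = False, p5 = False, p6 = True, p7 = False, p8 = False, p10 = False, p11 = False works.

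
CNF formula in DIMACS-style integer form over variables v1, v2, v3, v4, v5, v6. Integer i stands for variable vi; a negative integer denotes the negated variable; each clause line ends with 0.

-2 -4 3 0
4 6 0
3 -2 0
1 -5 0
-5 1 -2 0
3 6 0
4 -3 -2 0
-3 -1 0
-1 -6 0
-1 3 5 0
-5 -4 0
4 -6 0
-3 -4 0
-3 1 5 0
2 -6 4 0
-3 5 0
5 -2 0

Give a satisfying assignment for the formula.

v1 = False, v2 = False, v3 = False, v4 = True, v5 = False, v6 = True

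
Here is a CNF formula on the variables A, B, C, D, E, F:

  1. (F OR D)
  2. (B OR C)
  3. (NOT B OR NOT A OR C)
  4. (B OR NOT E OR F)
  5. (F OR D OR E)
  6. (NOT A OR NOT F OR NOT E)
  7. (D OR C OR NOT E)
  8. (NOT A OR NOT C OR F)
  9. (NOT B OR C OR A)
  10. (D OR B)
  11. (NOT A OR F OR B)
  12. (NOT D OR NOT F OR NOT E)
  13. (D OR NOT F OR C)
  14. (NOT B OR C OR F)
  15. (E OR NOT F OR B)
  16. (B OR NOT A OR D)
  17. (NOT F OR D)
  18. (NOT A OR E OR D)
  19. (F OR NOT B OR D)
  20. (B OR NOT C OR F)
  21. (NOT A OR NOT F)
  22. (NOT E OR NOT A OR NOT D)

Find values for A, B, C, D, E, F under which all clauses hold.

A=F, B=T, C=T, D=T, E=F, F=F

Try A = False.
Try B = True.
  then C is forced to True.
The remaining clauses are satisfied by D = True, E = False, F = False.
Every clause has at least one true literal under this assignment.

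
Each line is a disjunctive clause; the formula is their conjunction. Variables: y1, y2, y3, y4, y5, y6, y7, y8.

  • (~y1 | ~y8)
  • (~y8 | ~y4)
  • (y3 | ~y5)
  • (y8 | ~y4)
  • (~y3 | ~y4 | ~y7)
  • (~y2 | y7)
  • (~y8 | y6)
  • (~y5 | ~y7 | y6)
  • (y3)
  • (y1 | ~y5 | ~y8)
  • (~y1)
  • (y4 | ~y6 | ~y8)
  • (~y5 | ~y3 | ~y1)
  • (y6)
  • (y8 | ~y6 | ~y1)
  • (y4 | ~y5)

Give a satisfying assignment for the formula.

y1 = F  y2 = F  y3 = T  y4 = F  y5 = F  y6 = T  y7 = T  y8 = F

Check each clause:
  1. (~y1 | ~y8) — ~y8 is true.
  2. (~y8 | ~y4) — ~y8 is true.
  3. (~y5 | y3) — y3 is true.
  4. (~y4 | y8) — ~y4 is true.
  5. (~y4 | ~y7 | ~y3) — ~y4 is true.
  6. (~y2 | y7) — ~y2 is true.
  7. (y6 | ~y8) — ~y8 is true.
  8. (~y7 | y6 | ~y5) — ~y5 is true.
  9. (y3) — y3 is true.
  10. (~y5 | ~y8 | y1) — ~y8 is true.
  11. (~y1) — ~y1 is true.
  12. (~y6 | y4 | ~y8) — ~y8 is true.
  13. (~y5 | ~y1 | ~y3) — ~y5 is true.
  14. (y6) — y6 is true.
  15. (~y1 | y8 | ~y6) — ~y1 is true.
  16. (y4 | ~y5) — ~y5 is true.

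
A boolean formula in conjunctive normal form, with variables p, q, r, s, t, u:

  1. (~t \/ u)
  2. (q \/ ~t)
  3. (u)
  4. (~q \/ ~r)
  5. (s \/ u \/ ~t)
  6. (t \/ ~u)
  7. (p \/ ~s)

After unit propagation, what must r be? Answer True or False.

(u) is a unit clause: u = True.
(~u \/ t) with u = True leaves only t, so t = True.
In (q \/ ~t), ~t is now false; q must hold, so q = True.
In (~q \/ ~r), ~q is now false; ~r must hold, so r = False.

False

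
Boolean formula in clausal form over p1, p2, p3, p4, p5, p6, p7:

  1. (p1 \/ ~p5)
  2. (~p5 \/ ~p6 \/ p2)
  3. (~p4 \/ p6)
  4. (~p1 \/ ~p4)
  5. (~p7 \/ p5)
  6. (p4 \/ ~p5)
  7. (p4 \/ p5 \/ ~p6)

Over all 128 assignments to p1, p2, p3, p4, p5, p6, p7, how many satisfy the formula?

12

Case analysis on p5 and p4:
  p5=1, p4=1: a clause becomes empty — 0.
  p5=1, p4=0: a clause becomes empty — 0.
  p5=0, p4=1: remaining (p1,p2,p3,p6,p7) ∈ {(0,0,0,1,0); (0,0,1,1,0); (0,1,0,1,0); (0,1,1,1,0)} — 4.
  p5=0, p4=0: forces p6=0; p7=0; p1, p2, p3 free → 2^3 = 8.
Total: 0 + 0 + 4 + 8 = 12.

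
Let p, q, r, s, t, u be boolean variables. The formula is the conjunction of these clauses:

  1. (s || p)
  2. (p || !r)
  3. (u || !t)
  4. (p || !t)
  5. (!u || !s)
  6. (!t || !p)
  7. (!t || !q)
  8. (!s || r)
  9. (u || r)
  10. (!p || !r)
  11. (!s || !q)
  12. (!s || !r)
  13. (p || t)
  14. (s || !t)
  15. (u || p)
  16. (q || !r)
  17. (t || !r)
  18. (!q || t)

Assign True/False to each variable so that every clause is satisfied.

Set p = True and propagate.
  then t is forced to False.
  then r is forced to False.
  then s is forced to False.
  then u is forced to True.
  then q is forced to False.

p=1, q=0, r=0, s=0, t=0, u=1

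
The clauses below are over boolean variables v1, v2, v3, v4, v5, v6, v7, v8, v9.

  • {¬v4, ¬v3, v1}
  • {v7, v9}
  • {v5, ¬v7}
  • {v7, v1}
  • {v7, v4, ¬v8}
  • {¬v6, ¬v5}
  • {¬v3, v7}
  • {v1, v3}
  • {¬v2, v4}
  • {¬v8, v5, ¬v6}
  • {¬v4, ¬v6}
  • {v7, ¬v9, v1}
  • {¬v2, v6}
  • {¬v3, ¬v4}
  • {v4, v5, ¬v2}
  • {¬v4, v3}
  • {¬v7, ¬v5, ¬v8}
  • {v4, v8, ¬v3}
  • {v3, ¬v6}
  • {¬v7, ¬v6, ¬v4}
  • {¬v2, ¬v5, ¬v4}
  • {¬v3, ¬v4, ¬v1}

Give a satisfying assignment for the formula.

v1=T  v2=F  v3=F  v4=F  v5=T  v6=F  v7=T  v8=F  v9=T

Pure literal: v2 appears only negated; assign v2 = False.
Branch on v1: take v1 = True.
Set v3 = False and propagate.
  then v4 is forced to False.
  then v6 is forced to False.
For the remaining variables, v5 = True, v7 = True, v8 = False, v9 = True works.
Every clause has at least one true literal under this assignment.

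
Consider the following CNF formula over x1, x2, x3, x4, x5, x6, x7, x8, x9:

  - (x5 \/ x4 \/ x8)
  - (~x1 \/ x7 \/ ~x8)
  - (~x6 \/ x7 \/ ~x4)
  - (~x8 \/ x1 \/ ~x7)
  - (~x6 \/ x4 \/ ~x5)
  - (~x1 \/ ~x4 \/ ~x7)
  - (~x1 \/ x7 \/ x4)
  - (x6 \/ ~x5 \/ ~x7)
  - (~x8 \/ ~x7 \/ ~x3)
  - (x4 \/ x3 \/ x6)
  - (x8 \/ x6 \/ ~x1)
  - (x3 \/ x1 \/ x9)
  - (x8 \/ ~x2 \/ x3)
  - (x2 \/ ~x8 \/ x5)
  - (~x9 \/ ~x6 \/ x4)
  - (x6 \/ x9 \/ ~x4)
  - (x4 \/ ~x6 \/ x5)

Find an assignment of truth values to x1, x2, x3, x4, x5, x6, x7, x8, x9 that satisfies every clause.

x1=F, x2=F, x3=T, x4=T, x5=F, x6=F, x7=F, x8=F, x9=T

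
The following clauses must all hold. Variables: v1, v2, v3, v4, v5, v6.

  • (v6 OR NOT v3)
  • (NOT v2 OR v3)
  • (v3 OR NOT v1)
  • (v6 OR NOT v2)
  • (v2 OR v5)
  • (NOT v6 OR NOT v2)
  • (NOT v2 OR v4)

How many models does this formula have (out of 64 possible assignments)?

Split on v2, then v3.
  v2=1, v3=1: a clause becomes empty — 0.
  v2=1, v3=0: a clause becomes empty — 0.
  v2=0, v3=1: remaining (v1,v4,v5,v6) ∈ {(0,0,1,1); (0,1,1,1); (1,0,1,1); (1,1,1,1)} — 4.
  v2=0, v3=0: remaining (v1,v4,v5,v6) ∈ {(0,0,1,0); (0,0,1,1); (0,1,1,0); (0,1,1,1)} — 4.
Total: 0 + 0 + 4 + 4 = 8.

8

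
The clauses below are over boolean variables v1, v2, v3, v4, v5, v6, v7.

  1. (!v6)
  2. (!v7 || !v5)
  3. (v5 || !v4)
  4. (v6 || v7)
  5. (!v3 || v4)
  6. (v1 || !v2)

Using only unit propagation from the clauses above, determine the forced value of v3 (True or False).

False

(!v6) is a unit clause: v6 = False.
(v7 || v6) with v6 = False leaves only v7, so v7 = True.
(!v7 || !v5) with v7 = True leaves only !v5, so v5 = False.
From (!v4 || v5) and v5 = False: v4 = False.
From (v4 || !v3) and v4 = False: v3 = False.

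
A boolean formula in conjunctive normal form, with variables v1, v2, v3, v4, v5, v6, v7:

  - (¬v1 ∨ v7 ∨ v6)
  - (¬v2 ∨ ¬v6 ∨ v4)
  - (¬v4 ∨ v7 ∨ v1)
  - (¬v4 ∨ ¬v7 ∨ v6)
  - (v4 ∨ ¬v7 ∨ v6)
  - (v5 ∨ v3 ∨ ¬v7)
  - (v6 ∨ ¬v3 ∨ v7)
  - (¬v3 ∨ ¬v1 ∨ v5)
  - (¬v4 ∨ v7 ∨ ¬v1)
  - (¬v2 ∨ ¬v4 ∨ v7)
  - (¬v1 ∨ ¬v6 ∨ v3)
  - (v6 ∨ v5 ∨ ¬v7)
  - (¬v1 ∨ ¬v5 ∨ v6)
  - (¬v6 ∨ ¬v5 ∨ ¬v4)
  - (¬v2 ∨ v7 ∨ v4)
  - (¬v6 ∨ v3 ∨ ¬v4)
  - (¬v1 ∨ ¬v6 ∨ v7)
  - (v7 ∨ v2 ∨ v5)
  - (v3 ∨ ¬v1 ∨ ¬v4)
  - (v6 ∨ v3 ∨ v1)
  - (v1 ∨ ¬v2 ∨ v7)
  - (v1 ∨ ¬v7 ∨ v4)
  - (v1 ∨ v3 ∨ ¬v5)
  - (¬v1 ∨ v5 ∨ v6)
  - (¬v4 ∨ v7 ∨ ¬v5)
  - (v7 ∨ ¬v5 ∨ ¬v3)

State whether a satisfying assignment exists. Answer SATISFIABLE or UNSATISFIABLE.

SATISFIABLE

Try v1 = False.
Try v2 = False.
Try v3 = True.
For the remaining variables, v4 = True, v5 = False, v6 = True, v7 = True works.
Every clause has at least one true literal under this assignment.
So v1=F  v2=F  v3=T  v4=T  v5=F  v6=T  v7=T is a satisfying assignment.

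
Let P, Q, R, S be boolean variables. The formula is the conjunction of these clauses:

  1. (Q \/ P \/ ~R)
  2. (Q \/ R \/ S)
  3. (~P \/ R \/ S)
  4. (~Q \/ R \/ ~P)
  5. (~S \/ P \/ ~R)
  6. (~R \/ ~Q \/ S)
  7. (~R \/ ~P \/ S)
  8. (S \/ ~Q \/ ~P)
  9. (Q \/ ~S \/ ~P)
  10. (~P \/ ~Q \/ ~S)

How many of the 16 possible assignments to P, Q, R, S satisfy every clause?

3

The models are:
  P=0 Q=0 R=0 S=1
  P=0 Q=1 R=0 S=0
  P=0 Q=1 R=0 S=1
Count: 3.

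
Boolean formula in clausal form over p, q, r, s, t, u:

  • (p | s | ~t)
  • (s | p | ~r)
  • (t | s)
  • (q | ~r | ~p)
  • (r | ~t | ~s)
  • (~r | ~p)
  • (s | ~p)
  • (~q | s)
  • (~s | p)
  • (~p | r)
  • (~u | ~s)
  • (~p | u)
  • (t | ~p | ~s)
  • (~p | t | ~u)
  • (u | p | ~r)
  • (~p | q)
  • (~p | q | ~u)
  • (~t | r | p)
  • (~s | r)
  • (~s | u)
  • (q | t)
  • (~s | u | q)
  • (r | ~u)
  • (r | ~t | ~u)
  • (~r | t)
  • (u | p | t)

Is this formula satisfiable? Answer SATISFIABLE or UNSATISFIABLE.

UNSATISFIABLE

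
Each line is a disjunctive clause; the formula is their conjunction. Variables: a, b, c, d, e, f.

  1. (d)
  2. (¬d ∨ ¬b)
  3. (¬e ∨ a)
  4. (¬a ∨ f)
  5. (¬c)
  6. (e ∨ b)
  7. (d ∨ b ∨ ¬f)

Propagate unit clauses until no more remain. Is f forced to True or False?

(d) stands alone — d = True.
(¬d ∨ ¬b): since d = True, the clause reduces to (¬b). b = False.
(¬c) is a unit clause: c = False.
From (e ∨ b) and b = False: e = True.
In (a ∨ ¬e), ¬e is now false; a must hold, so a = True.
From (f ∨ ¬a) and a = True: f = True.

True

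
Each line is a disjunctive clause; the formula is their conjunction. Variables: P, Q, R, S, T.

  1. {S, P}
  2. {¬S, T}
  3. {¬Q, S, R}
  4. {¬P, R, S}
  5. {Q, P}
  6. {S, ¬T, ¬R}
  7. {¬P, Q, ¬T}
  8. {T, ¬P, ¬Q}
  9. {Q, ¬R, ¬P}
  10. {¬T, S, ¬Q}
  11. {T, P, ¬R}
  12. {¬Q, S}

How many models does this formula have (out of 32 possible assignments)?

4

The models are:
  P=0 Q=1 R=0 S=1 T=1
  P=0 Q=1 R=1 S=1 T=1
  P=1 Q=1 R=0 S=1 T=1
  P=1 Q=1 R=1 S=1 T=1
Count: 4.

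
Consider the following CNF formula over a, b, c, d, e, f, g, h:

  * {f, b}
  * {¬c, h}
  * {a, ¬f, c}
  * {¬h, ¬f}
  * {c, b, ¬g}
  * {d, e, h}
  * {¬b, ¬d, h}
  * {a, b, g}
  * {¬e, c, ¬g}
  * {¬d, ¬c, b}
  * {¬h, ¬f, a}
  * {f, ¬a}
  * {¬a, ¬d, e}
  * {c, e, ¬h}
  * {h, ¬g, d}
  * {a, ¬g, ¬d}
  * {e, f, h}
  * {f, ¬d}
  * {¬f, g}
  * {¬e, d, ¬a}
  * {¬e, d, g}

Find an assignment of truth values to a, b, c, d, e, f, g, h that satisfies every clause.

a = F, b = T, c = T, d = F, e = T, f = F, g = T, h = T

Set a = False and propagate.
Try b = True.
For the remaining variables, c = True, d = False, e = True, f = False, g = True, h = True works.
Every clause has at least one true literal under this assignment.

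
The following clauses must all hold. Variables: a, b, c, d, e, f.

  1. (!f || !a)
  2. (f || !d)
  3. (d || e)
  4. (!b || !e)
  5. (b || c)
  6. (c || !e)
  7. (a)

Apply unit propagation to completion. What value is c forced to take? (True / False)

(a) stands alone — a = True.
In (!a || !f), !a is now false; !f must hold, so f = False.
(!d || f) with f = False leaves only !d, so d = False.
From (e || d) and d = False: e = True.
In (!e || !b), !e is now false; !b must hold, so b = False.
In (b || c), b is now false; c must hold, so c = True.

True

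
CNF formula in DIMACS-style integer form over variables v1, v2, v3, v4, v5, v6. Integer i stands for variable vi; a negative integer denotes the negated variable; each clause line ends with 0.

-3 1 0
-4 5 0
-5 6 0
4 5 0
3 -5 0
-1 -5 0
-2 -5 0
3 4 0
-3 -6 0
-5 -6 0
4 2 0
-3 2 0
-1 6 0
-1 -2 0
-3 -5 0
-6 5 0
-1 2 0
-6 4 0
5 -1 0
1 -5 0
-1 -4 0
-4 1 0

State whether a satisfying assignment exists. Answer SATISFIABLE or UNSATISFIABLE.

v5 = True:
  propagation gives v6=True; an empty clause results — contradiction.
v5 = False:
  propagation gives v4=False; an empty clause results — contradiction.
Every branch closes, so no satisfying assignment exists.

UNSATISFIABLE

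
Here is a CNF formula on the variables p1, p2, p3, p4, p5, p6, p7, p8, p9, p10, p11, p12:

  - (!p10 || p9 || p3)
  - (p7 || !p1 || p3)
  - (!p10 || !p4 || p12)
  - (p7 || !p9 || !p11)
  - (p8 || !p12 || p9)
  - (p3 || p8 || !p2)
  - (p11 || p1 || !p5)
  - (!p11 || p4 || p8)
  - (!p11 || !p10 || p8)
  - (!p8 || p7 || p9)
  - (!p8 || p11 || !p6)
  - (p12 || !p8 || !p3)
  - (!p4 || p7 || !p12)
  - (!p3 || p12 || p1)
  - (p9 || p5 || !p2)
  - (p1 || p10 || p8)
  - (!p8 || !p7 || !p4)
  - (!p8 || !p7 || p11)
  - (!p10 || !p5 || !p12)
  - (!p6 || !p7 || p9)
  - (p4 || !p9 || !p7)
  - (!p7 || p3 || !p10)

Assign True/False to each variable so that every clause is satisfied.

p1=True, p2=False, p3=True, p4=False, p5=True, p6=False, p7=False, p8=True, p9=True, p10=False, p11=False, p12=True

Pure literal: p2 appears only negated; assign p2 = False.
Pure literal: p6 appears only negated; assign p6 = False.
Branch on p1: take p1 = True.
For the remaining variables, p3 = True, p4 = False, p5 = True, p7 = False, p8 = True, p9 = True, p10 = False, p11 = False, p12 = True works.
Every clause has at least one true literal under this assignment.
Check each clause:
  1. (!p10 || p9 || p3) — p9 is true.
  2. (p3 || !p1 || p7) — p3 is true.
  3. (!p10 || p12 || !p4) — !p4 is true.
  4. (!p11 || p7 || !p9) — !p11 is true.
  5. (!p12 || p8 || p9) — p8 is true.
  6. (!p2 || p8 || p3) — p8 is true.
  7. (p1 || p11 || !p5) — p1 is true.
  8. (p4 || p8 || !p11) — p8 is true.
  9. (p8 || !p10 || !p11) — p8 is true.
  10. (!p8 || p9 || p7) — p9 is true.
  11. (!p8 || !p6 || p11) — !p6 is true.
  12. (!p3 || p12 || !p8) — p12 is true.
  13. (p7 || !p12 || !p4) — !p4 is true.
  14. (!p3 || p12 || p1) — p1 is true.
  15. (p9 || p5 || !p2) — p9 is true.
  16. (p1 || p8 || p10) — p8 is true.
  17. (!p7 || !p8 || !p4) — !p7 is true.
  18. (!p8 || !p7 || p11) — !p7 is true.
  19. (!p5 || !p10 || !p12) — !p10 is true.
  20. (!p7 || !p6 || p9) — p9 is true.
  21. (!p7 || !p9 || p4) — !p7 is true.
  22. (!p7 || p3 || !p10) — !p7 is true.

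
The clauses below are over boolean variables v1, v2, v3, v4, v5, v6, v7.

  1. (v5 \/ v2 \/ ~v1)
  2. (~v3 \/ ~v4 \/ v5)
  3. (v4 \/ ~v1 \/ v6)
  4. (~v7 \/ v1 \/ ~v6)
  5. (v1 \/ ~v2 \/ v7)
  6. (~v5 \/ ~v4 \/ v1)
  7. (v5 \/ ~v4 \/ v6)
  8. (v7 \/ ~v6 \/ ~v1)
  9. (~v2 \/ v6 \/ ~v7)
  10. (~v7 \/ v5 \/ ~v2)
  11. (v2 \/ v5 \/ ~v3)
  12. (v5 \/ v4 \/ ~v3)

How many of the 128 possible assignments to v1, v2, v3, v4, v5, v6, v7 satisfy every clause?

24

Split on v5, then v1.
  v5=T, v1=T: v3 free; 7 ways for (v2,v4,v6,v7) × 2^1 = 14.
  v5=T, v1=F: v3 free; 3 ways for (v2,v4,v6,v7) × 2^1 = 6.
  v5=F, v1=T: a clause becomes empty — 0.
  v5=F, v1=F: remaining (v2,v3,v4,v6,v7) ∈ {(F,F,F,F,F); (F,F,F,F,T); (F,F,F,T,F); (F,F,T,T,F)} — 4.
Total: 14 + 6 + 0 + 4 = 24.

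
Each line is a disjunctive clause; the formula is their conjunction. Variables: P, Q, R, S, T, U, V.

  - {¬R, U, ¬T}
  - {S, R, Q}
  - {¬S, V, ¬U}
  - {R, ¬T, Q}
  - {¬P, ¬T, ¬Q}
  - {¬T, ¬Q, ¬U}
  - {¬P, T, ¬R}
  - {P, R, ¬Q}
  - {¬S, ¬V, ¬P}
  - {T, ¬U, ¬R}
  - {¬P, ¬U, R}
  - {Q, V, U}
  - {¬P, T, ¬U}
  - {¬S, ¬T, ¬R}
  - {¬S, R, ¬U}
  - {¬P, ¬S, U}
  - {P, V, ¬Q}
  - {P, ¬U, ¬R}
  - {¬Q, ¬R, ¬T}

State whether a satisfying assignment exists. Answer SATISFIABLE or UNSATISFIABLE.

SATISFIABLE

Set P = False and propagate.
Branch on Q: take Q = False.
For the remaining variables, R = True, S = True, T = False, U = False, V = True works.
Every clause has at least one true literal under this assignment.
So P=F, Q=F, R=T, S=T, T=F, U=F, V=T is a satisfying assignment.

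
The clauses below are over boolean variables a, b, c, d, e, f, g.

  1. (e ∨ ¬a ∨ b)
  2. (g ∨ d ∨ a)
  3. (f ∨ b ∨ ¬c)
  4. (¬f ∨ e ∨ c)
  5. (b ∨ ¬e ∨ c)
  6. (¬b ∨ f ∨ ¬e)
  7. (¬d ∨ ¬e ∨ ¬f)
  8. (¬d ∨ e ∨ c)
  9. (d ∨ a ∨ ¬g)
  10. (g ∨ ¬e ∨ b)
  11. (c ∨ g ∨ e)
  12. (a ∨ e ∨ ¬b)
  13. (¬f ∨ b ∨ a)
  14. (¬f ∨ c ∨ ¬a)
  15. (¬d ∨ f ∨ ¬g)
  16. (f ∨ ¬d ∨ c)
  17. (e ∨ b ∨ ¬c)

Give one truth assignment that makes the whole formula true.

Try a = True.
Set b = True and propagate.
For the remaining variables, c = True, d = False, e = True, f = True, g = False works.
Every clause has at least one true literal under this assignment.

a=T, b=T, c=T, d=F, e=T, f=T, g=F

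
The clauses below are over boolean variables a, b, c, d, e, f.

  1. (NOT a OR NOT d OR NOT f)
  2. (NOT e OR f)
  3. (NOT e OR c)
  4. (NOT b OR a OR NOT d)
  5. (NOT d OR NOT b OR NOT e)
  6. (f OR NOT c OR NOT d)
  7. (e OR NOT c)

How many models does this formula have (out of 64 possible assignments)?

Case analysis on d and e:
  d=T, e=T: remaining (a,b,c,f) ∈ {(F,F,T,T)} — 1.
  d=T, e=F: remaining (a,b,c,f) ∈ {(F,F,F,F); (F,F,F,T); (T,F,F,F); (T,T,F,F)} — 4.
  d=F, e=T: remaining (a,b,c,f) ∈ {(F,F,T,T); (F,T,T,T); (T,F,T,T); (T,T,T,T)} — 4.
  d=F, e=F: forces c=F; a, b, f free → 2^3 = 8.
Total: 1 + 4 + 4 + 8 = 17.

17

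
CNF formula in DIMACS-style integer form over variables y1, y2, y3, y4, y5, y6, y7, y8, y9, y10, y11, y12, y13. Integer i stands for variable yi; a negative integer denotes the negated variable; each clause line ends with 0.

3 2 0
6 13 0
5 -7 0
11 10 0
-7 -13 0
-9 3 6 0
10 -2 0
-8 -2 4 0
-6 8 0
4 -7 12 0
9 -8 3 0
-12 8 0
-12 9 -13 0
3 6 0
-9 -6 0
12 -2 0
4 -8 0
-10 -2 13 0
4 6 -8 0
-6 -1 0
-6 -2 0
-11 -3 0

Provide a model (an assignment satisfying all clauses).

y1=True  y2=False  y3=True  y4=True  y5=True  y6=False  y7=False  y8=True  y9=False  y10=True  y11=False  y12=False  y13=True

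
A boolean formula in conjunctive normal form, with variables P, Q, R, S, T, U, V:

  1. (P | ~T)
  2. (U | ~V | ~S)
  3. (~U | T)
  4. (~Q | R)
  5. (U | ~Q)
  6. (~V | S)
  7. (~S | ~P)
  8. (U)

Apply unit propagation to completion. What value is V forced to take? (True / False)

False

(U) is a unit clause: U = True.
(T | ~U) with U = True leaves only T, so T = True.
In (~T | P), ~T is now false; P must hold, so P = True.
(~P | ~S) with P = True leaves only ~S, so S = False.
From (~V | S) and S = False: V = False.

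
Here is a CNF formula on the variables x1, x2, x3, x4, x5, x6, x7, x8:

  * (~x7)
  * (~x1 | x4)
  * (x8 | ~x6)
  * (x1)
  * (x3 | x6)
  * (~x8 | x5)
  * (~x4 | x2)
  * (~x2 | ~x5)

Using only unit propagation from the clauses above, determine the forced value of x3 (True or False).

True

Unit clause (~x7) sets x7 = False.
(x1) is a unit clause: x1 = True.
From (~x1 | x4) and x1 = True: x4 = True.
In (~x4 | x2), ~x4 is now false; x2 must hold, so x2 = True.
In (~x5 | ~x2), ~x2 is now false; ~x5 must hold, so x5 = False.
(x5 | ~x8): since x5 = False, the clause reduces to (~x8). x8 = False.
In (x8 | ~x6), x8 is now false; ~x6 must hold, so x6 = False.
(x3 | x6) with x6 = False leaves only x3, so x3 = True.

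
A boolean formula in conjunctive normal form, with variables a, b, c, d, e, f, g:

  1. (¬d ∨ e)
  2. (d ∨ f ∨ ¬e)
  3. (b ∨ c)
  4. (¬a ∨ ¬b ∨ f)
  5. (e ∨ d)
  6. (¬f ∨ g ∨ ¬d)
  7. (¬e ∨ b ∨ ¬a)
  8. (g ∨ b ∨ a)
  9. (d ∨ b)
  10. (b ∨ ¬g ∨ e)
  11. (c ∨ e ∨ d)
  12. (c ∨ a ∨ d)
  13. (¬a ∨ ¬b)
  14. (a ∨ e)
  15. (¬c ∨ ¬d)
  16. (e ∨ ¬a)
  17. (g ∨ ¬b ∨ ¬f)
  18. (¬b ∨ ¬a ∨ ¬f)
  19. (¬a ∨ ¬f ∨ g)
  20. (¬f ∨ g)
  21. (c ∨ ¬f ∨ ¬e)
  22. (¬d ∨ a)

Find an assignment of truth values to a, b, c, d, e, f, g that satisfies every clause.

a=False, b=True, c=True, d=False, e=True, f=True, g=True

Check each clause:
  1. (¬d ∨ e) — ¬d is true.
  2. (¬e ∨ d ∨ f) — f is true.
  3. (b ∨ c) — b is true.
  4. (f ∨ ¬b ∨ ¬a) — ¬a is true.
  5. (e ∨ d) — e is true.
  6. (¬f ∨ g ∨ ¬d) — ¬d is true.
  7. (b ∨ ¬e ∨ ¬a) — b is true.
  8. (g ∨ a ∨ b) — b is true.
  9. (b ∨ d) — b is true.
  10. (e ∨ b ∨ ¬g) — b is true.
  11. (d ∨ e ∨ c) — c is true.
  12. (a ∨ d ∨ c) — c is true.
  13. (¬b ∨ ¬a) — ¬a is true.
  14. (a ∨ e) — e is true.
  15. (¬d ∨ ¬c) — ¬d is true.
  16. (e ∨ ¬a) — e is true.
  17. (¬b ∨ g ∨ ¬f) — g is true.
  18. (¬a ∨ ¬b ∨ ¬f) — ¬a is true.
  19. (¬a ∨ g ∨ ¬f) — ¬a is true.
  20. (g ∨ ¬f) — g is true.
  21. (¬f ∨ c ∨ ¬e) — c is true.
  22. (a ∨ ¬d) — ¬d is true.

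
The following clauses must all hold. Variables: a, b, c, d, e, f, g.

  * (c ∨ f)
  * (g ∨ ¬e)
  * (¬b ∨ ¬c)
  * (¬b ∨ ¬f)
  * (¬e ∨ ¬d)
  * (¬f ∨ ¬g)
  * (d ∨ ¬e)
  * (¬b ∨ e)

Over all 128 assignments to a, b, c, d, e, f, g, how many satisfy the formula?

Split on e, then b.
  e=T, b=T: a clause becomes empty — 0.
  e=T, b=F: a clause becomes empty — 0.
  e=F, b=T: a clause becomes empty — 0.
  e=F, b=F: a, d free; 4 ways for (c,f,g) × 2^2 = 16.
Total: 0 + 0 + 0 + 16 = 16.

16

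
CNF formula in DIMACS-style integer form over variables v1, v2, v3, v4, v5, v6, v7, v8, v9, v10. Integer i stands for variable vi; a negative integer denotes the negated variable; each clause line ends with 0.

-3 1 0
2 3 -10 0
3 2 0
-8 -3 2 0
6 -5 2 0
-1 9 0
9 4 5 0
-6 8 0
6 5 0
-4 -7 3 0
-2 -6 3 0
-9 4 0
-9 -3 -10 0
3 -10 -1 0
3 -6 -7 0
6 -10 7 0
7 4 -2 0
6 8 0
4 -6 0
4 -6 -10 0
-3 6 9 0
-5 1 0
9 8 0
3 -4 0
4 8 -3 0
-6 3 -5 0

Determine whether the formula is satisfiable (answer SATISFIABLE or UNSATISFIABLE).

v10 occurs only negated in the remaining clauses — set v10 = False.
Try v1 = True.
  then v9 is forced to True.
  then v4 is forced to True.
  then v3 is forced to True.
Set v2 = True and propagate.
Branch on v5: take v5 = False.
  then v6 is forced to True.
  then v8 is forced to True.
v7 is now unconstrained; take v7 = False.
So v1=True, v2=True, v3=True, v4=True, v5=False, v6=True, v7=False, v8=True, v9=True, v10=False is a satisfying assignment.

SATISFIABLE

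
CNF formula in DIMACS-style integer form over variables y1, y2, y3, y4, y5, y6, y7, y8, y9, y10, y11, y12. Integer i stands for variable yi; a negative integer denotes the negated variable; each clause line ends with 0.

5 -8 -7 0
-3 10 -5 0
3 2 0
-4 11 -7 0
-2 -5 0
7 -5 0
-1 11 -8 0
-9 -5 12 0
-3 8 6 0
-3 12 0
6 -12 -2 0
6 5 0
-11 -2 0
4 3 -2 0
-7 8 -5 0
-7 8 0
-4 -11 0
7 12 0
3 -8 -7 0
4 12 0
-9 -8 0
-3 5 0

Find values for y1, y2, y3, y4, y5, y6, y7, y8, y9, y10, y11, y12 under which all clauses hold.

y1=1, y2=0, y3=1, y4=0, y5=1, y6=1, y7=1, y8=1, y9=0, y10=1, y11=1, y12=1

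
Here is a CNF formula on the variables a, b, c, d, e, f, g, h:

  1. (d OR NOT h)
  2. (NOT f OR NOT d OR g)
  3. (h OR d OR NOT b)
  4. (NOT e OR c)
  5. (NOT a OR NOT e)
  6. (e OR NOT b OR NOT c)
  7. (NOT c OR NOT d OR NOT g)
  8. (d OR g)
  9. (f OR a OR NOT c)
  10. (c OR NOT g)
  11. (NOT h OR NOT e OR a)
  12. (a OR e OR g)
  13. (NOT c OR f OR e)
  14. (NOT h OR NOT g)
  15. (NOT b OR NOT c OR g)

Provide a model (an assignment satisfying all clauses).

a = True  b = True  c = False  d = True  e = False  f = False  g = False  h = True

Check each clause:
  1. (NOT h OR d) — d is true.
  2. (NOT f OR NOT d OR g) — NOT f is true.
  3. (NOT b OR d OR h) — h is true.
  4. (NOT e OR c) — NOT e is true.
  5. (NOT e OR NOT a) — NOT e is true.
  6. (NOT b OR e OR NOT c) — NOT c is true.
  7. (NOT g OR NOT c OR NOT d) — NOT g is true.
  8. (d OR g) — d is true.
  9. (NOT c OR a OR f) — a is true.
  10. (NOT g OR c) — NOT g is true.
  11. (NOT e OR NOT h OR a) — a is true.
  12. (g OR e OR a) — a is true.
  13. (NOT c OR f OR e) — NOT c is true.
  14. (NOT h OR NOT g) — NOT g is true.
  15. (NOT b OR NOT c OR g) — NOT c is true.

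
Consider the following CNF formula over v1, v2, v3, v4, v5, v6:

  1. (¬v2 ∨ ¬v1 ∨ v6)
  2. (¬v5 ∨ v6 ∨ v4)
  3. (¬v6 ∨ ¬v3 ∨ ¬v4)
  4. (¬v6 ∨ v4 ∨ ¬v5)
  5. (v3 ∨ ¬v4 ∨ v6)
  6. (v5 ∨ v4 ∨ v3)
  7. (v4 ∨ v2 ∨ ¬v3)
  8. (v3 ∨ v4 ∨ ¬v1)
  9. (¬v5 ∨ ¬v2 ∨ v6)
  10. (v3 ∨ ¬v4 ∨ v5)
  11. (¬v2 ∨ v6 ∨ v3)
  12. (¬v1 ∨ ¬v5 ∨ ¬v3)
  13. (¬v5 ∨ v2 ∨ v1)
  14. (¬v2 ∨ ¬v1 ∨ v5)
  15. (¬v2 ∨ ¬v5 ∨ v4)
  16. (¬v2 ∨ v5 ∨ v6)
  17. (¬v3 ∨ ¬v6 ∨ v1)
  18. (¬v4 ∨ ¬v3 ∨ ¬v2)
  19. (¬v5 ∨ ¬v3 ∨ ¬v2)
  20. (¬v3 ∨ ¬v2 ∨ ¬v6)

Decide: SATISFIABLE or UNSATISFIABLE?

SATISFIABLE

Try v1 = True.
Try v2 = False.
The remaining clauses are satisfied by v3 = False, v4 = True, v5 = True, v6 = True.
So v1=T, v2=F, v3=F, v4=T, v5=T, v6=T is a satisfying assignment.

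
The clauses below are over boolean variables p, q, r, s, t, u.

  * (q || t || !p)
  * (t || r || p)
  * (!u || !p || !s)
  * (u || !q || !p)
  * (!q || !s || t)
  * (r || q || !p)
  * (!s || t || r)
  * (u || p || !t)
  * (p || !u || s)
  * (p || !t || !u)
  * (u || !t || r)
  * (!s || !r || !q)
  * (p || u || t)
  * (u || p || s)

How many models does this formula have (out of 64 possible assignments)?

Case analysis on p and t:
  p=T, t=T: 5 of the 16 assignments to (q,r,s,u) work.
  p=T, t=F: remaining (q,r,s,u) ∈ {(T,F,F,T); (T,T,F,T)} — 2.
  p=F, t=T: a clause becomes empty — 0.
  p=F, t=F: remaining (q,r,s,u) ∈ {(F,T,T,T)} — 1.
Total: 5 + 2 + 0 + 1 = 8.

8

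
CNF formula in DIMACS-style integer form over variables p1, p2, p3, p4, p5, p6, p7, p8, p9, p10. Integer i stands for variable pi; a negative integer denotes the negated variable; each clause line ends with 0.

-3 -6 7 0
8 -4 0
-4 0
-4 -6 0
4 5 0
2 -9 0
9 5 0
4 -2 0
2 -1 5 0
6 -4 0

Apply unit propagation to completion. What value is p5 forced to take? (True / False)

True

(¬p4) is a unit clause: p4 = False.
(p5 ∨ p4) with p4 = False leaves only p5, so p5 = True.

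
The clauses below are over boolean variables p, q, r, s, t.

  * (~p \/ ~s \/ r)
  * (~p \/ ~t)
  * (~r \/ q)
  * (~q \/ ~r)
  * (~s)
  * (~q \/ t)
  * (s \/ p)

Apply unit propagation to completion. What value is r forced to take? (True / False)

False

Unit clause (~s) sets s = False.
(s \/ p) with s = False leaves only p, so p = True.
(~t \/ ~p) with p = True leaves only ~t, so t = False.
In (t \/ ~q), t is now false; ~q must hold, so q = False.
(q \/ ~r) with q = False leaves only ~r, so r = False.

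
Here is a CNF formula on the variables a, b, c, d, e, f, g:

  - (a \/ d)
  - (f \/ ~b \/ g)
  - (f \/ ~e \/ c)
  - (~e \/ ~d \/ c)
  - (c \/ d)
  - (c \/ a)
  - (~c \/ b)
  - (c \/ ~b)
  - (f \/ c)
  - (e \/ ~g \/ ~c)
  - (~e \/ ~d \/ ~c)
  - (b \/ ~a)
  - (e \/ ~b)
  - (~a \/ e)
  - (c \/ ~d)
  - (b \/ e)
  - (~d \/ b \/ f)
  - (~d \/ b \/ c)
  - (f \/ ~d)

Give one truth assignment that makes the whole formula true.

a=True  b=True  c=True  d=False  e=True  f=False  g=True

Check each clause:
  1. (d \/ a) — a is true.
  2. (~b \/ g \/ f) — g is true.
  3. (f \/ ~e \/ c) — c is true.
  4. (c \/ ~e \/ ~d) — c is true.
  5. (c \/ d) — c is true.
  6. (c \/ a) — a is true.
  7. (b \/ ~c) — b is true.
  8. (~b \/ c) — c is true.
  9. (c \/ f) — c is true.
  10. (e \/ ~c \/ ~g) — e is true.
  11. (~c \/ ~d \/ ~e) — ~d is true.
  12. (~a \/ b) — b is true.
  13. (~b \/ e) — e is true.
  14. (~a \/ e) — e is true.
  15. (c \/ ~d) — c is true.
  16. (e \/ b) — b is true.
  17. (f \/ ~d \/ b) — b is true.
  18. (b \/ ~d \/ c) — b is true.
  19. (~d \/ f) — ~d is true.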